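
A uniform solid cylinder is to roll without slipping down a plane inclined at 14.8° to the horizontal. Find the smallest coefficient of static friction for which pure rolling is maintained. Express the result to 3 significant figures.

μ_min ≈ 0.0881

For this body I = (1/2)MR², i.e. k = I/(MR²) = 0.5.
Along the incline Mg sinθ − f = Ma, and torque about the center fR = Iα = kMR²(a/R) gives f = kMa.
These give a = g sinθ/(1+k) and the required friction f = kMg sinθ/(1+k).
With N = Mg cosθ, the no-slip condition f ≤ μN gives μ_min = f/N = k tanθ/(1+k).
μ_min = 0.5 × tan14.8° / 1.5 ≈ 0.0881.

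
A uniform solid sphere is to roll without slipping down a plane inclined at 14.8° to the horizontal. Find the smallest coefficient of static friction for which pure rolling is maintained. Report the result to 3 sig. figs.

With I = (2/5)MR², the ratio k = I/(MR²) is 0.4.
Along the incline Mg sinθ − f = Ma, and torque about the center fR = Iα = kMR²(a/R) gives f = kMa.
These give a = g sinθ/(1+k) and the required friction f = kMg sinθ/(1+k).
With N = Mg cosθ, the no-slip condition f ≤ μN gives μ_min = f/N = k tanθ/(1+k).
μ_min = 0.4 × tan14.8° / 1.4 ≈ 0.0755.

μ_min ≈ 0.0755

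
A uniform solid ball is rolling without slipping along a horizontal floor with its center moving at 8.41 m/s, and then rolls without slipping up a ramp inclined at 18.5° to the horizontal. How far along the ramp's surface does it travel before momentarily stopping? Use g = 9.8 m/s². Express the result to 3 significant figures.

The moment of inertia is (2/5)MR², giving k ≡ I/(MR²) = 0.4.
Since it rolls without slipping, ω = v/R and KE = ½Mv² + ½Iω² = ½(1+k)Mv² = (7/10)Mv².
Setting this equal to Mgh gives the vertical rise h = (1+k)v₀²/(2g) = 1.4×8.41²/(2×9.8) = 5.052 m.
The distance along the slope is d = h/sinθ = 5.052/sin18.5° ≈ 15.9 m.

d ≈ 15.9 m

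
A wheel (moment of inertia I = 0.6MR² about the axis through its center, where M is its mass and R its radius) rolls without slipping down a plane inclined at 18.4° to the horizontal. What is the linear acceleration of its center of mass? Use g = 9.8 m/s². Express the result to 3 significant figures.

a ≈ 1.93 m/s²

With I = 0.6MR², the ratio k = I/(MR²) is 0.6.
Newton's second law down the slope: Mg sinθ − f = Ma. The torque equation fR = Iα (with α = a/R) gives f = kMa.
Eliminating f: Mg sinθ = (1+k)Ma, so a = g sinθ/(1+k) = 9.8 × sin18.4° / 1.6 ≈ 1.93 m/s².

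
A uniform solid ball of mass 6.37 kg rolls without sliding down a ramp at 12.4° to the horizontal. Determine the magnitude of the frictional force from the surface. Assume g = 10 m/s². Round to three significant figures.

f ≈ 3.91 N

Here I = (2/5)MR², so the shape factor k = I/(MR²) = 0.4.
Translational: Mg sinθ − f = Ma. Rotational about the CM: fR = Iα = kMRa, so f = kMa.
Combining, a = g sinθ/(1+k) and f = kMa = kMg sinθ/(1+k).
f = 0.4 × 6.37 × 10 × sin12.4° / 1.4 ≈ 3.91 N.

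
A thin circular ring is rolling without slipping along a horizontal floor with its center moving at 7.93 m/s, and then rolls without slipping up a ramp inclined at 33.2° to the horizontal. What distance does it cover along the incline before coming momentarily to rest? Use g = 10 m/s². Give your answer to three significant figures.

d ≈ 11.5 m

For this body I = MR², i.e. k = I/(MR²) = 1.
The rolling condition ω = v/R makes the rotational term ½I(v/R)² = ½kMv², so KE_total = ½(1+k)Mv² = Mv².
Setting this equal to Mgh gives the vertical rise h = (1+k)v₀²/(2g) = 2×7.93²/(2×10) = 6.288 m.
The distance along the slope is d = h/sinθ = 6.288/sin33.2° ≈ 11.5 m.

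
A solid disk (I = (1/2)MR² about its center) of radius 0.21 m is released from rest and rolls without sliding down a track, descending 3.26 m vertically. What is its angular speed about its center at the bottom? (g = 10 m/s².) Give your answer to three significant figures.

ω ≈ 31.4 rad/s

For this body I = (1/2)MR², i.e. k = I/(MR²) = 0.5.
Since it rolls without slipping, ω = v/R and KE = ½Mv² + ½Iω² = ½(1+k)Mv² = (3/4)Mv².
Energy conservation Mgh = ½(1+k)Mv² gives v = √(2gh/(1+k)) = √(2 × 10 × 3.26 / 1.5) = 6.593 m/s.
Then ω = v/R = 6.593 / 0.21 ≈ 31.4 rad/s.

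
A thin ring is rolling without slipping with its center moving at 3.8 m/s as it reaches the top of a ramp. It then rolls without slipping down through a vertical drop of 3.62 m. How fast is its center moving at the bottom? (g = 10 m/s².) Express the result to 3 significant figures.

v ≈ 7.12 m/s

The moment of inertia is MR², giving k ≡ I/(MR²) = 1.
Since it rolls without slipping, ω = v/R and KE = ½Mv² + ½Iω² = ½(1+k)Mv² = Mv².
Conserving energy between top and bottom: Mv² = Mv₀² + Mgh, hence v² = v₀² + 2gh/(1+k).
v = √(3.8² + 2×10×3.62/2) = √50.64 ≈ 7.12 m/s.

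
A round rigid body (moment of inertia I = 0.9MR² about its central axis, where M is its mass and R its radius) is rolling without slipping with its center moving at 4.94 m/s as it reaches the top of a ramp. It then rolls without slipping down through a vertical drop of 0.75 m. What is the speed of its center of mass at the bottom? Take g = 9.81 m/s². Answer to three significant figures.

With I = 0.9MR², the ratio k = I/(MR²) is 0.9.
Pure rolling means v = ωR; then KE = ½Mv² + ½I(v/R)² = ½(1+k)Mv² = (19/20)Mv².
Conserving energy between top and bottom: (19/20)Mv² = (19/20)Mv₀² + Mgh, hence v² = v₀² + 2gh/(1+k).
v = √(4.94² + 2×9.81×0.75/1.9) = √32.15 ≈ 5.67 m/s.

v ≈ 5.67 m/s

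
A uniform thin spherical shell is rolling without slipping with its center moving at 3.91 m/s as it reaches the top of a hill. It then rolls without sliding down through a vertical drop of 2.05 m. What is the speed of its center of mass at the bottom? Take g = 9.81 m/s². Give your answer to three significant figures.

v ≈ 6.28 m/s

For this body I = (2/3)MR², i.e. k = I/(MR²) = 2/3.
Rolling without slipping gives ω = v/R, so the total kinetic energy is ½Mv² + ½Iω² = ½(1+k)Mv² = (5/6)Mv².
Conserving energy between top and bottom: (5/6)Mv² = (5/6)Mv₀² + Mgh, hence v² = v₀² + 2gh/(1+k).
v = √(3.91² + 2×9.81×2.05/1.667) = √39.42 ≈ 6.28 m/s.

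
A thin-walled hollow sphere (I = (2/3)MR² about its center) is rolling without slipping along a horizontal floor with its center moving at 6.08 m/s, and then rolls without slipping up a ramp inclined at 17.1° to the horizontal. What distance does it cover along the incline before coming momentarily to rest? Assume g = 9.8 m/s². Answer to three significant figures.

d ≈ 10.7 m

Here I = (2/3)MR², so the shape factor k = I/(MR²) = 2/3.
Pure rolling means v = ωR; then KE = ½Mv² + ½I(v/R)² = ½(1+k)Mv² = (5/6)Mv².
Setting this equal to Mgh gives the vertical rise h = (1+k)v₀²/(2g) = 1.667×6.08²/(2×9.8) = 3.143 m.
The distance along the slope is d = h/sinθ = 3.143/sin17.1° ≈ 10.7 m.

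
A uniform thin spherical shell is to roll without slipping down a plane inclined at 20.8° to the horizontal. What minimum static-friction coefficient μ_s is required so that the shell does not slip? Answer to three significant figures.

μ_min ≈ 0.152

Here I = (2/3)MR², so the shape factor k = I/(MR²) = 2/3.
Newton's second law down the slope: Mg sinθ − f = Ma. The torque equation fR = Iα (with α = a/R) gives f = kMa.
These give a = g sinθ/(1+k) and the required friction f = kMg sinθ/(1+k).
The normal force is N = Mg cosθ, so μ_min = f/N = k tanθ/(1+k).
μ_min = (2/3) × tan20.8° / 1.667 ≈ 0.152.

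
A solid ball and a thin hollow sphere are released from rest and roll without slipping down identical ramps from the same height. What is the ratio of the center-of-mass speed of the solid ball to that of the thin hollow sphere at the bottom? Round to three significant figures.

v_ratio ≈ 1.09

Each satisfies Mgh = ½(1+k)Mv² with k = I/(MR²), so v ∝ 1/√(1+k).
For the solid ball k = 0.4; for the thin hollow sphere k = 2/3.
v₁/v₂ = √((1+k₂)/(1+k₁)) = √(1.667/1.4) ≈ 1.09.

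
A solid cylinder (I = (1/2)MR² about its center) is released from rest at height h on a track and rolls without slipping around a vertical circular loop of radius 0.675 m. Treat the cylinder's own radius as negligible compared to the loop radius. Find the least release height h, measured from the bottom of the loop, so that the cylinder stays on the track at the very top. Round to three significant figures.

h_min ≈ 1.86 m

Here I = (1/2)MR², so the shape factor k = I/(MR²) = 0.5.
At the top of the loop, the minimum-contact condition is Mg = Mv_top²/r, so v_top² = gr.
With ω = v/R, the kinetic energy at speed v is ½(1+k)Mv² = (3/4)Mv².
Energy conservation from release (height h) to the top (height 2r): Mgh = Mg(2r) + (3/4)M·gr.
Thus h_min = 2r + (1+k)r/2 = r(2 + 1.5/2) = 0.675 × 2.75 ≈ 1.86 m.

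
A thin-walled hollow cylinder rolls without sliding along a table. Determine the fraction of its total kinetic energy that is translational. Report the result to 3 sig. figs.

For this body I = MR², i.e. k = I/(MR²) = 1.
With ω = v/R, KE_trans = ½Mv² and KE_rot = ½Iω² = ½kMv², so KE_total = ½(1+k)Mv².
The translational fraction is therefore 1/(1+k) = 1/2 ≈ 0.500.

fraction ≈ 0.500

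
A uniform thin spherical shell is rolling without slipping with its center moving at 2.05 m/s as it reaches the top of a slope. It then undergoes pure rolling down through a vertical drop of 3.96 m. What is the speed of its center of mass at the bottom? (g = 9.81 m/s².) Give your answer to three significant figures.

v ≈ 7.13 m/s

The moment of inertia is (2/3)MR², giving k ≡ I/(MR²) = 2/3.
Since it rolls without slipping, ω = v/R and KE = ½Mv² + ½Iω² = ½(1+k)Mv² = (5/6)Mv².
Conserving energy between top and bottom: (5/6)Mv² = (5/6)Mv₀² + Mgh, hence v² = v₀² + 2gh/(1+k).
v = √(2.05² + 2×9.81×3.96/1.667) = √50.82 ≈ 7.13 m/s.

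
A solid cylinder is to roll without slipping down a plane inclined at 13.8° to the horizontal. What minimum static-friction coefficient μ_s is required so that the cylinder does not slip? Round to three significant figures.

μ_min ≈ 0.0819

Here I = (1/2)MR², so the shape factor k = I/(MR²) = 0.5.
Newton's second law down the slope: Mg sinθ − f = Ma. The torque equation fR = Iα (with α = a/R) gives f = kMa.
These give a = g sinθ/(1+k) and the required friction f = kMg sinθ/(1+k).
The normal force is N = Mg cosθ, so μ_min = f/N = k tanθ/(1+k).
μ_min = 0.5 × tan13.8° / 1.5 ≈ 0.0819.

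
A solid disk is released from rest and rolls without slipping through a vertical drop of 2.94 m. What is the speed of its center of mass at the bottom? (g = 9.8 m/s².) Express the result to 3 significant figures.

Here I = (1/2)MR², so the shape factor k = I/(MR²) = 0.5.
Since it rolls without slipping, ω = v/R and KE = ½Mv² + ½Iω² = ½(1+k)Mv² = (3/4)Mv².
Setting Mgh = (3/4)Mv² gives v = √(2gh/(1+k)) = √(2·9.8·2.94/1.5) ≈ 6.20 m/s.

v ≈ 6.20 m/s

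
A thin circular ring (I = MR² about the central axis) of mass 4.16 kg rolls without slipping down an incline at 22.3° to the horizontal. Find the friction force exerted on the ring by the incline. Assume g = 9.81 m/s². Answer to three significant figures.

f ≈ 7.74 N

With I = MR², the ratio k = I/(MR²) is 1.
Translational: Mg sinθ − f = Ma. Rotational about the CM: fR = Iα = kMRa, so f = kMa.
Combining, a = g sinθ/(1+k) and f = kMa = kMg sinθ/(1+k).
f = 1 × 4.16 × 9.81 × sin22.3° / 2 ≈ 7.74 N.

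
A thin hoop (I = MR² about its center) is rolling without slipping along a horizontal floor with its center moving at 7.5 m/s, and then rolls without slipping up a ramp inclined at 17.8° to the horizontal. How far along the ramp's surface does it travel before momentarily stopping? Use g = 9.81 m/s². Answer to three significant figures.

For this body I = MR², i.e. k = I/(MR²) = 1.
Pure rolling means v = ωR; then KE = ½Mv² + ½I(v/R)² = ½(1+k)Mv² = Mv².
Setting this equal to Mgh gives the vertical rise h = (1+k)v₀²/(2g) = 2×7.5²/(2×9.81) = 5.734 m.
Along the incline, d = h/sinθ = 5.734/sin17.8° ≈ 18.8 m.

d ≈ 18.8 m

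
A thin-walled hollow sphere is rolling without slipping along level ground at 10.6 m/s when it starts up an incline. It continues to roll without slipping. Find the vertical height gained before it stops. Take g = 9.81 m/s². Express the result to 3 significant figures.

h ≈ 9.54 m

Here I = (2/3)MR², so the shape factor k = I/(MR²) = 2/3.
Since it rolls without slipping, ω = v/R and KE = ½Mv² + ½Iω² = ½(1+k)Mv² = (5/6)Mv².
At the top the kinetic energy is zero, so (5/6)Mv₀² = Mgh.
Thus h = (1+k)v₀²/(2g) = 1.667 × 10.6² / (2 × 9.81) ≈ 9.54 m.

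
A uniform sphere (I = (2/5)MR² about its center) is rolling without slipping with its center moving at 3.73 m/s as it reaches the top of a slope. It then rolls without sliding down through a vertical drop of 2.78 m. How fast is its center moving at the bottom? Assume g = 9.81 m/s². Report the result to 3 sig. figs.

v ≈ 7.27 m/s

The moment of inertia is (2/5)MR², giving k ≡ I/(MR²) = 0.4.
Rolling without slipping gives ω = v/R, so the total kinetic energy is ½Mv² + ½Iω² = ½(1+k)Mv² = (7/10)Mv².
Conserving energy between top and bottom: (7/10)Mv² = (7/10)Mv₀² + Mgh, hence v² = v₀² + 2gh/(1+k).
v = √(3.73² + 2×9.81×2.78/1.4) = √52.87 ≈ 7.27 m/s.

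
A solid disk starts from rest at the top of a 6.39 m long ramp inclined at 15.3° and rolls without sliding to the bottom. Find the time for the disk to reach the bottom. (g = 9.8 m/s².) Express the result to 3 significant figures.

t ≈ 2.72 s

With I = (1/2)MR², the ratio k = I/(MR²) is 0.5.
Newton's second law down the slope: Mg sinθ − f = Ma. The torque equation fR = Iα (with α = a/R) gives f = kMa.
Hence a = g sinθ/(1+k) = 9.8×sin15.3°/1.5 = 1.724 m/s².
With constant a from rest, t = √(2L/a) = √(2·6.39/1.724) ≈ 2.72 s.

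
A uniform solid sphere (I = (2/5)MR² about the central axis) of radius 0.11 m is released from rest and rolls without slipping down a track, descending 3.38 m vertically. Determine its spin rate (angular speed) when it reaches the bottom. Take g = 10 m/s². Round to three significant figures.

ω ≈ 63.2 rad/s

Here I = (2/5)MR², so the shape factor k = I/(MR²) = 0.4.
Since it rolls without slipping, ω = v/R and KE = ½Mv² + ½Iω² = ½(1+k)Mv² = (7/10)Mv².
Energy conservation Mgh = ½(1+k)Mv² gives v = √(2gh/(1+k)) = √(2 × 10 × 3.38 / 1.4) = 6.949 m/s.
The angular speed follows from ω = v/R = 6.949/0.11 ≈ 63.2 rad/s.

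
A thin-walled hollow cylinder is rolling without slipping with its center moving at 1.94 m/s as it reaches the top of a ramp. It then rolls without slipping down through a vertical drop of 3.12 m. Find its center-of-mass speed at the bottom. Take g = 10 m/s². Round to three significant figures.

With I = MR², the ratio k = I/(MR²) is 1.
The rolling condition ω = v/R makes the rotational term ½I(v/R)² = ½kMv², so KE_total = ½(1+k)Mv² = Mv².
Conserving energy between top and bottom: Mv² = Mv₀² + Mgh, hence v² = v₀² + 2gh/(1+k).
v = √(1.94² + 2×10×3.12/2) = √34.96 ≈ 5.91 m/s.

v ≈ 5.91 m/s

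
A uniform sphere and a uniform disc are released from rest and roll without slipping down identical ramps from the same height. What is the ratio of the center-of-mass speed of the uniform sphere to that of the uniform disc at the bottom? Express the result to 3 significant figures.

v_ratio ≈ 1.04

Each satisfies Mgh = ½(1+k)Mv² with k = I/(MR²), so v ∝ 1/√(1+k).
For the uniform sphere k = 0.4; for the uniform disc k = 0.5.
v₁/v₂ = √((1+k₂)/(1+k₁)) = √(1.5/1.4) ≈ 1.04.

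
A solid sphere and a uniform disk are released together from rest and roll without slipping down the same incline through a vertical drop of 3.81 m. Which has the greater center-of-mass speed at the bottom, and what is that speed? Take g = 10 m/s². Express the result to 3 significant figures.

the solid sphere, at v ≈ 7.38 m/s

For rolling without slipping, Mgh = ½(1+k)Mv² where k = I/(MR²), so v = √(2gh/(1+k)).
Solid sphere: k = 0.4, giving v = √(2×10×3.81/1.4) = 7.378 m/s.
Uniform disk: k = 0.5, giving v = √(2×10×3.81/1.5) = 7.127 m/s.
The smaller k wins: the solid sphere, at ≈ 7.38 m/s.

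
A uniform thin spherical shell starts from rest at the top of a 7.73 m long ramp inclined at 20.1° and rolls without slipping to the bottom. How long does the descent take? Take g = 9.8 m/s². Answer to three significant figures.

t ≈ 2.77 s

The moment of inertia is (2/3)MR², giving k ≡ I/(MR²) = 2/3.
Along the incline Mg sinθ − f = Ma, and torque about the center fR = Iα = kMR²(a/R) gives f = kMa.
Hence a = g sinθ/(1+k) = 9.8×sin20.1°/1.667 = 2.021 m/s².
Starting from rest, L = ½at², so t = √(2L/a) = √(2×7.73/2.021) ≈ 2.77 s.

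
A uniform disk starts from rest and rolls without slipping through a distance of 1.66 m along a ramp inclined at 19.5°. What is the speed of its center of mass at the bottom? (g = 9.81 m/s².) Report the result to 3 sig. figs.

v ≈ 2.69 m/s

For this body I = (1/2)MR², i.e. k = I/(MR²) = 0.5.
Pure rolling means v = ωR; then KE = ½Mv² + ½I(v/R)² = ½(1+k)Mv² = (3/4)Mv².
The vertical drop is h = L sinθ = 1.66 × sin19.5° = 0.5541 m.
Energy conservation: Mgh = (3/4)Mv², so v = √(2gh/(1+k)) = √(2 × 9.81 × 0.5541 / 1.5) ≈ 2.69 m/s.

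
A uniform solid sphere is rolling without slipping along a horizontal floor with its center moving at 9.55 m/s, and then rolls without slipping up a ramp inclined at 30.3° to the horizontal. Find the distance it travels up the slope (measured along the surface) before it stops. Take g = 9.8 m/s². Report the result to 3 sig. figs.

d ≈ 12.9 m

The moment of inertia is (2/5)MR², giving k ≡ I/(MR²) = 0.4.
Since it rolls without slipping, ω = v/R and KE = ½Mv² + ½Iω² = ½(1+k)Mv² = (7/10)Mv².
Setting this equal to Mgh gives the vertical rise h = (1+k)v₀²/(2g) = 1.4×9.55²/(2×9.8) = 6.514 m.
The distance along the slope is d = h/sinθ = 6.514/sin30.3° ≈ 12.9 m.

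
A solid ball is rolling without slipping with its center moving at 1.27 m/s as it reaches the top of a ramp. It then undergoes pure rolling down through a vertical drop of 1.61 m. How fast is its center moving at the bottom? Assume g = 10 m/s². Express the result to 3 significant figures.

v ≈ 4.96 m/s

With I = (2/5)MR², the ratio k = I/(MR²) is 0.4.
The rolling condition ω = v/R makes the rotational term ½I(v/R)² = ½kMv², so KE_total = ½(1+k)Mv² = (7/10)Mv².
Energy conservation: (7/10)Mv₀² + Mgh = (7/10)Mv², so v² = v₀² + 2gh/(1+k).
v = √(1.27² + 2×10×1.61/1.4) = √24.61 ≈ 4.96 m/s.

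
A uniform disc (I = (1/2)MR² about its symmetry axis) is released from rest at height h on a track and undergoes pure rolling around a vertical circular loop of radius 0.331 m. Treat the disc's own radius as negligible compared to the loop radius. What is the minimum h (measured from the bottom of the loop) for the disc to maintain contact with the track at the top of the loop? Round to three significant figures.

With I = (1/2)MR², the ratio k = I/(MR²) is 0.5.
At the top, contact is just lost when gravity alone supplies the centripetal force: Mg = Mv_top²/r, i.e. v_top² = gr.
With ω = v/R, the kinetic energy at speed v is ½(1+k)Mv² = (3/4)Mv².
Energy conservation from release (height h) to the top (height 2r): Mgh = Mg(2r) + (3/4)M·gr.
Thus h_min = 2r + (1+k)r/2 = r(2 + 1.5/2) = 0.331 × 2.75 ≈ 0.910 m.

h_min ≈ 0.910 m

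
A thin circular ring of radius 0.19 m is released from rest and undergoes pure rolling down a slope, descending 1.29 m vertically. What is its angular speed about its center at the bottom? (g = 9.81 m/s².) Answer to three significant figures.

Here I = MR², so the shape factor k = I/(MR²) = 1.
Pure rolling means v = ωR; then KE = ½Mv² + ½I(v/R)² = ½(1+k)Mv² = Mv².
Energy conservation Mgh = ½(1+k)Mv² gives v = √(2gh/(1+k)) = √(2 × 9.81 × 1.29 / 2) = 3.557 m/s.
The angular speed follows from ω = v/R = 3.557/0.19 ≈ 18.7 rad/s.

ω ≈ 18.7 rad/s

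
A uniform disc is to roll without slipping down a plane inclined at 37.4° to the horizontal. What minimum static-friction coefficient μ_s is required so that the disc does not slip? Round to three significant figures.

μ_min ≈ 0.255

With I = (1/2)MR², the ratio k = I/(MR²) is 0.5.
Along the incline Mg sinθ − f = Ma, and torque about the center fR = Iα = kMR²(a/R) gives f = kMa.
These give a = g sinθ/(1+k) and the required friction f = kMg sinθ/(1+k).
The normal force is N = Mg cosθ, so μ_min = f/N = k tanθ/(1+k).
μ_min = 0.5 × tan37.4° / 1.5 ≈ 0.255.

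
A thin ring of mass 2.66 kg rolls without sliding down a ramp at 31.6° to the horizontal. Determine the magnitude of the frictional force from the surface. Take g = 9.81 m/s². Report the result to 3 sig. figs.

The moment of inertia is MR², giving k ≡ I/(MR²) = 1.
Newton's second law down the slope: Mg sinθ − f = Ma. The torque equation fR = Iα (with α = a/R) gives f = kMa.
Combining, a = g sinθ/(1+k) and f = kMa = kMg sinθ/(1+k).
f = 1 × 2.66 × 9.81 × sin31.6° / 2 ≈ 6.84 N.

f ≈ 6.84 N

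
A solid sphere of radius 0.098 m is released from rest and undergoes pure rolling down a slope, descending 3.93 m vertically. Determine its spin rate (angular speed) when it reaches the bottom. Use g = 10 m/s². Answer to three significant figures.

ω ≈ 76.5 rad/s

Here I = (2/5)MR², so the shape factor k = I/(MR²) = 0.4.
The rolling condition ω = v/R makes the rotational term ½I(v/R)² = ½kMv², so KE_total = ½(1+k)Mv² = (7/10)Mv².
Energy conservation Mgh = ½(1+k)Mv² gives v = √(2gh/(1+k)) = √(2 × 10 × 3.93 / 1.4) = 7.493 m/s.
Then ω = v/R = 7.493 / 0.098 ≈ 76.5 rad/s.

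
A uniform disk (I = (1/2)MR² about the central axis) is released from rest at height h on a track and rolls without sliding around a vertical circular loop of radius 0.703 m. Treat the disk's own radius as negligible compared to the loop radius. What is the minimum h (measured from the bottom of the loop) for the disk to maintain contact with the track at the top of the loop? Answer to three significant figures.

Here I = (1/2)MR², so the shape factor k = I/(MR²) = 0.5.
At the top, contact is just lost when gravity alone supplies the centripetal force: Mg = Mv_top²/r, i.e. v_top² = gr.
With ω = v/R, the kinetic energy at speed v is ½(1+k)Mv² = (3/4)Mv².
Energy conservation from release (height h) to the top (height 2r): Mgh = Mg(2r) + (3/4)M·gr.
Thus h_min = 2r + (1+k)r/2 = r(2 + 1.5/2) = 0.703 × 2.75 ≈ 1.93 m.

h_min ≈ 1.93 m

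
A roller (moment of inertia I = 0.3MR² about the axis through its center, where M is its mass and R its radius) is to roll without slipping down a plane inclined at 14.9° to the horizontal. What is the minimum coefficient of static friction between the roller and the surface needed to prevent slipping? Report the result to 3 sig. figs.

With I = 0.3MR², the ratio k = I/(MR²) is 0.3.
Translational: Mg sinθ − f = Ma. Rotational about the CM: fR = Iα = kMRa, so f = kMa.
These give a = g sinθ/(1+k) and the required friction f = kMg sinθ/(1+k).
The normal force is N = Mg cosθ, so μ_min = f/N = k tanθ/(1+k).
μ_min = 0.3 × tan14.9° / 1.3 ≈ 0.0614.

μ_min ≈ 0.0614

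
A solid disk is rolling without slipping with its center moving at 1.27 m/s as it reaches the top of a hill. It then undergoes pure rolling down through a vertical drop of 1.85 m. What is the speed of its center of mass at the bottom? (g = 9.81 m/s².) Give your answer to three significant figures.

For this body I = (1/2)MR², i.e. k = I/(MR²) = 0.5.
The rolling condition ω = v/R makes the rotational term ½I(v/R)² = ½kMv², so KE_total = ½(1+k)Mv² = (3/4)Mv².
Conserving energy between top and bottom: (3/4)Mv² = (3/4)Mv₀² + Mgh, hence v² = v₀² + 2gh/(1+k).
v = √(1.27² + 2×9.81×1.85/1.5) = √25.81 ≈ 5.08 m/s.

v ≈ 5.08 m/s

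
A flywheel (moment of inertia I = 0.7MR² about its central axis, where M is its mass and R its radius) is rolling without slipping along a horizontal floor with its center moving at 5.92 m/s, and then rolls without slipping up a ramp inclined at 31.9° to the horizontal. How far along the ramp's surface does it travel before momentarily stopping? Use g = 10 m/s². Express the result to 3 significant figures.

The moment of inertia is 0.7MR², giving k ≡ I/(MR²) = 0.7.
The rolling condition ω = v/R makes the rotational term ½I(v/R)² = ½kMv², so KE_total = ½(1+k)Mv² = (17/20)Mv².
Setting this equal to Mgh gives the vertical rise h = (1+k)v₀²/(2g) = 1.7×5.92²/(2×10) = 2.979 m.
Along the incline, d = h/sinθ = 2.979/sin31.9° ≈ 5.64 m.

d ≈ 5.64 m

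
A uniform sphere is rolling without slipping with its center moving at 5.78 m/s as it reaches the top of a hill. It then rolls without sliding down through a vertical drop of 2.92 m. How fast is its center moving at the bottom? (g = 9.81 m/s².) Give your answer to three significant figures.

For this body I = (2/5)MR², i.e. k = I/(MR²) = 0.4.
The rolling condition ω = v/R makes the rotational term ½I(v/R)² = ½kMv², so KE_total = ½(1+k)Mv² = (7/10)Mv².
Conserving energy between top and bottom: (7/10)Mv² = (7/10)Mv₀² + Mgh, hence v² = v₀² + 2gh/(1+k).
v = √(5.78² + 2×9.81×2.92/1.4) = √74.33 ≈ 8.62 m/s.

v ≈ 8.62 m/s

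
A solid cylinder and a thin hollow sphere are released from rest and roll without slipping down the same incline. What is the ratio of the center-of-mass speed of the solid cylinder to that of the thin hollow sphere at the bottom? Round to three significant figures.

Each satisfies Mgh = ½(1+k)Mv² with k = I/(MR²), so v ∝ 1/√(1+k).
For the solid cylinder k = 0.5; for the thin hollow sphere k = 2/3.
v₁/v₂ = √((1+k₂)/(1+k₁)) = √(1.667/1.5) ≈ 1.05.

v_ratio ≈ 1.05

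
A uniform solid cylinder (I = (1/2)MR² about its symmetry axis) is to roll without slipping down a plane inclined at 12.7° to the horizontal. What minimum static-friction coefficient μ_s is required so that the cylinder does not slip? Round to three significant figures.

With I = (1/2)MR², the ratio k = I/(MR²) is 0.5.
Translational: Mg sinθ − f = Ma. Rotational about the CM: fR = Iα = kMRa, so f = kMa.
These give a = g sinθ/(1+k) and the required friction f = kMg sinθ/(1+k).
With N = Mg cosθ, the no-slip condition f ≤ μN gives μ_min = f/N = k tanθ/(1+k).
μ_min = 0.5 × tan12.7° / 1.5 ≈ 0.0751.

μ_min ≈ 0.0751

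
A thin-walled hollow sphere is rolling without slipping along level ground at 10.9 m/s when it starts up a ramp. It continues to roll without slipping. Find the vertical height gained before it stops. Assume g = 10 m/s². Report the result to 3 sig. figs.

Here I = (2/3)MR², so the shape factor k = I/(MR²) = 2/3.
Since it rolls without slipping, ω = v/R and KE = ½Mv² + ½Iω² = ½(1+k)Mv² = (5/6)Mv².
At the top the kinetic energy is zero, so (5/6)Mv₀² = Mgh.
Thus h = (1+k)v₀²/(2g) = 1.667 × 10.9² / (2 × 10) ≈ 9.90 m.

h ≈ 9.90 m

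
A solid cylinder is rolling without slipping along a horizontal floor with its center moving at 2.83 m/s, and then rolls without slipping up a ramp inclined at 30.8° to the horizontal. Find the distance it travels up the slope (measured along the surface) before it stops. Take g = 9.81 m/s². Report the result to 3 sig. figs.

d ≈ 1.20 m

Here I = (1/2)MR², so the shape factor k = I/(MR²) = 0.5.
Since it rolls without slipping, ω = v/R and KE = ½Mv² + ½Iω² = ½(1+k)Mv² = (3/4)Mv².
Setting this equal to Mgh gives the vertical rise h = (1+k)v₀²/(2g) = 1.5×2.83²/(2×9.81) = 0.6123 m.
Along the incline, d = h/sinθ = 0.6123/sin30.8° ≈ 1.20 m.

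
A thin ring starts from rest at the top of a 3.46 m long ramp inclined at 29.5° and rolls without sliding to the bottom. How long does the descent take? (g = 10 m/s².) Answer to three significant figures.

t ≈ 1.68 s

With I = MR², the ratio k = I/(MR²) is 1.
Newton's second law down the slope: Mg sinθ − f = Ma. The torque equation fR = Iα (with α = a/R) gives f = kMa.
Hence a = g sinθ/(1+k) = 10×sin29.5°/2 = 2.462 m/s².
Starting from rest, L = ½at², so t = √(2L/a) = √(2×3.46/2.462) ≈ 1.68 s.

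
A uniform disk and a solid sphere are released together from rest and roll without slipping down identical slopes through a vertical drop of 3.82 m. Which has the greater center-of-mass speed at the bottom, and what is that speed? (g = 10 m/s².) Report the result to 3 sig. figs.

For rolling without slipping, Mgh = ½(1+k)Mv² where k = I/(MR²), so v = √(2gh/(1+k)).
Uniform disk: k = 0.5, giving v = √(2×10×3.82/1.5) = 7.137 m/s.
Solid sphere: k = 0.4, giving v = √(2×10×3.82/1.4) = 7.387 m/s.
The smaller k wins: the solid sphere, at ≈ 7.39 m/s.

the solid sphere, at v ≈ 7.39 m/s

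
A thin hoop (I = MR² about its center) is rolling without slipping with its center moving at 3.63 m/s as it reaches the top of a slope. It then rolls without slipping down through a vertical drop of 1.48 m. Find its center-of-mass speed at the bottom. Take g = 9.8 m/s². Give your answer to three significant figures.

Here I = MR², so the shape factor k = I/(MR²) = 1.
Pure rolling means v = ωR; then KE = ½Mv² + ½I(v/R)² = ½(1+k)Mv² = Mv².
Energy conservation: Mv₀² + Mgh = Mv², so v² = v₀² + 2gh/(1+k).
v = √(3.63² + 2×9.8×1.48/2) = √27.68 ≈ 5.26 m/s.

v ≈ 5.26 m/s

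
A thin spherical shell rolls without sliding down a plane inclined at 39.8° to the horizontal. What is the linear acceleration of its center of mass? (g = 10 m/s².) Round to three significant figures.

a ≈ 3.84 m/s²

With I = (2/3)MR², the ratio k = I/(MR²) is 2/3.
Translational: Mg sinθ − f = Ma. Rotational about the CM: fR = Iα = kMRa, so f = kMa.
Eliminating f: Mg sinθ = (1+k)Ma, so a = g sinθ/(1+k) = 10 × sin39.8° / 1.667 ≈ 3.84 m/s².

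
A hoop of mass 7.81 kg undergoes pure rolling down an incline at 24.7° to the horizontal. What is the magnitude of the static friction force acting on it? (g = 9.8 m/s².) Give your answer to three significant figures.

f ≈ 16.0 N

For this body I = MR², i.e. k = I/(MR²) = 1.
Newton's second law down the slope: Mg sinθ − f = Ma. The torque equation fR = Iα (with α = a/R) gives f = kMa.
Combining, a = g sinθ/(1+k) and f = kMa = kMg sinθ/(1+k).
f = 1 × 7.81 × 9.8 × sin24.7° / 2 ≈ 16.0 N.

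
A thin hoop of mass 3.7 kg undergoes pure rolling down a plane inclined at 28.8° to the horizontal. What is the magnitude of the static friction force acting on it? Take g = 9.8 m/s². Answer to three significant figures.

f ≈ 8.73 N

Here I = MR², so the shape factor k = I/(MR²) = 1.
Newton's second law down the slope: Mg sinθ − f = Ma. The torque equation fR = Iα (with α = a/R) gives f = kMa.
Combining, a = g sinθ/(1+k) and f = kMa = kMg sinθ/(1+k).
f = 1 × 3.7 × 9.8 × sin28.8° / 2 ≈ 8.73 N.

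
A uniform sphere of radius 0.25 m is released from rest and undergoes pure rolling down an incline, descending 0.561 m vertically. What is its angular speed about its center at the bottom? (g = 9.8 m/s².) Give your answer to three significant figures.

ω ≈ 11.2 rad/s

Here I = (2/5)MR², so the shape factor k = I/(MR²) = 0.4.
The rolling condition ω = v/R makes the rotational term ½I(v/R)² = ½kMv², so KE_total = ½(1+k)Mv² = (7/10)Mv².
Energy conservation Mgh = ½(1+k)Mv² gives v = √(2gh/(1+k)) = √(2 × 9.8 × 0.561 / 1.4) = 2.802 m/s.
Then ω = v/R = 2.802 / 0.25 ≈ 11.2 rad/s.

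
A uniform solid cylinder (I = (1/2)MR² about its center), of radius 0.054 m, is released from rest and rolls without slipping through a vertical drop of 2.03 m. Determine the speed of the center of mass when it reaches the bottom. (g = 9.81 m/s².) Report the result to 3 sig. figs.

For this body I = (1/2)MR², i.e. k = I/(MR²) = 0.5.
The rolling condition ω = v/R makes the rotational term ½I(v/R)² = ½kMv², so KE_total = ½(1+k)Mv² = (3/4)Mv².
Setting Mgh = (3/4)Mv² gives v = √(2gh/(1+k)) = √(2·9.81·2.03/1.5) ≈ 5.15 m/s.

v ≈ 5.15 m/s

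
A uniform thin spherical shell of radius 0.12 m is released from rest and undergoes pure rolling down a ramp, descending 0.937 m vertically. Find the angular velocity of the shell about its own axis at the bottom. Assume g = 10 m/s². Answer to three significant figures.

ω ≈ 27.9 rad/s

For this body I = (2/3)MR², i.e. k = I/(MR²) = 2/3.
Since it rolls without slipping, ω = v/R and KE = ½Mv² + ½Iω² = ½(1+k)Mv² = (5/6)Mv².
Energy conservation Mgh = ½(1+k)Mv² gives v = √(2gh/(1+k)) = √(2 × 10 × 0.937 / 1.667) = 3.353 m/s.
Then ω = v/R = 3.353 / 0.12 ≈ 27.9 rad/s.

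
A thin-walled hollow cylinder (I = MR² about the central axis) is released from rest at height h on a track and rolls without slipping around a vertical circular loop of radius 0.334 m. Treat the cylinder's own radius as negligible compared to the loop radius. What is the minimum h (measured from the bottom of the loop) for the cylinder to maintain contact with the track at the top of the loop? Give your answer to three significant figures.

With I = MR², the ratio k = I/(MR²) is 1.
At the top of the loop, the minimum-contact condition is Mg = Mv_top²/r, so v_top² = gr.
With ω = v/R, the kinetic energy at speed v is ½(1+k)Mv² = Mv².
Energy conservation from release (height h) to the top (height 2r): Mgh = Mg(2r) + M·gr.
Thus h_min = 2r + (1+k)r/2 = r(2 + 2/2) = 0.334 × 3 ≈ 1.00 m.

h_min ≈ 1.00 m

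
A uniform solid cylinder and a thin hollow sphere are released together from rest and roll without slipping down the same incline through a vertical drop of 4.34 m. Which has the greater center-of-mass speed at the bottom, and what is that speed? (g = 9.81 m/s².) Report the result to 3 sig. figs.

the uniform solid cylinder, at v ≈ 7.53 m/s

For rolling without slipping, Mgh = ½(1+k)Mv² where k = I/(MR²), so v = √(2gh/(1+k)).
Uniform solid cylinder: k = 0.5, giving v = √(2×9.81×4.34/1.5) = 7.534 m/s.
Thin hollow sphere: k = 2/3, giving v = √(2×9.81×4.34/1.667) = 7.148 m/s.
The smaller k wins: the uniform solid cylinder, at ≈ 7.53 m/s.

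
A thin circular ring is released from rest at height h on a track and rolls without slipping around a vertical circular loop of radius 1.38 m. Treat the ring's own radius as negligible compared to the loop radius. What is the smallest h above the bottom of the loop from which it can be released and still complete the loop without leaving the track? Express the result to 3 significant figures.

h_min ≈ 4.14 m

For this body I = MR², i.e. k = I/(MR²) = 1.
At the top, contact is just lost when gravity alone supplies the centripetal force: Mg = Mv_top²/r, i.e. v_top² = gr.
With ω = v/R, the kinetic energy at speed v is ½(1+k)Mv² = Mv².
Energy conservation from release (height h) to the top (height 2r): Mgh = Mg(2r) + M·gr.
Thus h_min = 2r + (1+k)r/2 = r(2 + 2/2) = 1.38 × 3 ≈ 4.14 m.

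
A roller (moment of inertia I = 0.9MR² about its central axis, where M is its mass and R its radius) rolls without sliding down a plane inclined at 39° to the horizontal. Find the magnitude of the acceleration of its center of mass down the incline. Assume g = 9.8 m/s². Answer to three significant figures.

Here I = 0.9MR², so the shape factor k = I/(MR²) = 0.9.
Translational: Mg sinθ − f = Ma. Rotational about the CM: fR = Iα = kMRa, so f = kMa.
Eliminating f: Mg sinθ = (1+k)Ma, so a = g sinθ/(1+k) = 9.8 × sin39° / 1.9 ≈ 3.25 m/s².

a ≈ 3.25 m/s²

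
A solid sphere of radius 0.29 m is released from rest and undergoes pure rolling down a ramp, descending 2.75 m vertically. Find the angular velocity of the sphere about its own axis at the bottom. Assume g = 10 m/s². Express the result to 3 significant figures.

For this body I = (2/5)MR², i.e. k = I/(MR²) = 0.4.
Pure rolling means v = ωR; then KE = ½Mv² + ½I(v/R)² = ½(1+k)Mv² = (7/10)Mv².
Energy conservation Mgh = ½(1+k)Mv² gives v = √(2gh/(1+k)) = √(2 × 10 × 2.75 / 1.4) = 6.268 m/s.
The angular speed follows from ω = v/R = 6.268/0.29 ≈ 21.6 rad/s.

ω ≈ 21.6 rad/s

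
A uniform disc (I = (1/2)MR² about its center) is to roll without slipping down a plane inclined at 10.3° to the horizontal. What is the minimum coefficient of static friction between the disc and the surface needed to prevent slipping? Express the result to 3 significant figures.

μ_min ≈ 0.0606

Here I = (1/2)MR², so the shape factor k = I/(MR²) = 0.5.
Newton's second law down the slope: Mg sinθ − f = Ma. The torque equation fR = Iα (with α = a/R) gives f = kMa.
These give a = g sinθ/(1+k) and the required friction f = kMg sinθ/(1+k).
The normal force is N = Mg cosθ, so μ_min = f/N = k tanθ/(1+k).
μ_min = 0.5 × tan10.3° / 1.5 ≈ 0.0606.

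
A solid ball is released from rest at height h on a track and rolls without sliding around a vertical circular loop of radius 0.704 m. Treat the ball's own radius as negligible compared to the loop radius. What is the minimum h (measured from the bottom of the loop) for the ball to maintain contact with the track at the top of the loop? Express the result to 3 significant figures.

The moment of inertia is (2/5)MR², giving k ≡ I/(MR²) = 0.4.
At the top, contact is just lost when gravity alone supplies the centripetal force: Mg = Mv_top²/r, i.e. v_top² = gr.
With ω = v/R, the kinetic energy at speed v is ½(1+k)Mv² = (7/10)Mv².
Energy conservation from release (height h) to the top (height 2r): Mgh = Mg(2r) + (7/10)M·gr.
Thus h_min = 2r + (1+k)r/2 = r(2 + 1.4/2) = 0.704 × 2.7 ≈ 1.90 m.

h_min ≈ 1.90 m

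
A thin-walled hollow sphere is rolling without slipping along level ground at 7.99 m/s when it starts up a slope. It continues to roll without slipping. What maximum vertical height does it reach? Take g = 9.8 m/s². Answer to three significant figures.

h ≈ 5.43 m

For this body I = (2/3)MR², i.e. k = I/(MR²) = 2/3.
Rolling without slipping gives ω = v/R, so the total kinetic energy is ½Mv² + ½Iω² = ½(1+k)Mv² = (5/6)Mv².
All of this converts to potential energy at the highest point: (5/6)Mv₀² = Mgh.
Thus h = (1+k)v₀²/(2g) = 1.667 × 7.99² / (2 × 9.8) ≈ 5.43 m.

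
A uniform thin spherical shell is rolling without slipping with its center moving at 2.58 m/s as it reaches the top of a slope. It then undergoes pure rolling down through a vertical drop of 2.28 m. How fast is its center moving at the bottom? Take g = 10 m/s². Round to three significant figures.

v ≈ 5.83 m/s

Here I = (2/3)MR², so the shape factor k = I/(MR²) = 2/3.
Pure rolling means v = ωR; then KE = ½Mv² + ½I(v/R)² = ½(1+k)Mv² = (5/6)Mv².
Energy conservation: (5/6)Mv₀² + Mgh = (5/6)Mv², so v² = v₀² + 2gh/(1+k).
v = √(2.58² + 2×10×2.28/1.667) = √34.02 ≈ 5.83 m/s.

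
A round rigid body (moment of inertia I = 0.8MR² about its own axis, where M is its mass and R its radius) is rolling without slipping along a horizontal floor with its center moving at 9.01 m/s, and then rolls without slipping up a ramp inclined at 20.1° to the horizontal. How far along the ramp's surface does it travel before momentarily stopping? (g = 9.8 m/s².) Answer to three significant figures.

With I = 0.8MR², the ratio k = I/(MR²) is 0.8.
Since it rolls without slipping, ω = v/R and KE = ½Mv² + ½Iω² = ½(1+k)Mv² = (9/10)Mv².
Setting this equal to Mgh gives the vertical rise h = (1+k)v₀²/(2g) = 1.8×9.01²/(2×9.8) = 7.455 m.
Along the incline, d = h/sinθ = 7.455/sin20.1° ≈ 21.7 m.

d ≈ 21.7 m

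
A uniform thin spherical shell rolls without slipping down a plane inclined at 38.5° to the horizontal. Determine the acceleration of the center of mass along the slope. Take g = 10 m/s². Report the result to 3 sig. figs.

Here I = (2/3)MR², so the shape factor k = I/(MR²) = 2/3.
Along the incline Mg sinθ − f = Ma, and torque about the center fR = Iα = kMR²(a/R) gives f = kMa.
Eliminating f: Mg sinθ = (1+k)Ma, so a = g sinθ/(1+k) = 10 × sin38.5° / 1.667 ≈ 3.74 m/s².

a ≈ 3.74 m/s²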